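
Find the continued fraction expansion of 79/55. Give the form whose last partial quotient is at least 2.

[1; 2, 3, 2, 3]

79 = 1*55 + 24
55 = 2*24 + 7
24 = 3*7 + 3
7 = 2*3 + 1
3 = 3*1 + 0  (stop)
So 79/55 = [1; 2, 3, 2, 3].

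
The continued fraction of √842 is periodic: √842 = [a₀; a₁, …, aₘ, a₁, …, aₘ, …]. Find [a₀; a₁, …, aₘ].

a₀ = ⌊√842⌋ = 29.
With m₀=0, d₀=1 and mₖ₊₁ = dₖaₖ − mₖ, dₖ₊₁ = (n − mₖ₊₁²)/dₖ, aₖ₊₁ = ⌊(a₀+mₖ₊₁)/dₖ₊₁⌋:
  k=1: m=29, d=1, a=58
d=1 and a=2a₀=58 at k=1, so the next step gives (m, d) = (29, 1) again — its k=1 value — and the period has length 1.

[29; 58]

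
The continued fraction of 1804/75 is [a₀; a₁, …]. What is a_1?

18

1804 = 24·75 + 4   →  a_0 = 24
75 = 18·4 + 3   →  a_1 = 18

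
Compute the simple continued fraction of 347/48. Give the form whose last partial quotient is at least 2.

347 = 7*48 + 11
48 = 4*11 + 4
11 = 2*4 + 3
4 = 1*3 + 1
3 = 3*1 + 0  (stop)
So 347/48 = [7; 4, 2, 1, 3].

[7; 4, 2, 1, 3]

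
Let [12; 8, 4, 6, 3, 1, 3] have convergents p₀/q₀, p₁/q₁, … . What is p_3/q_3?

2497/206

Using pₖ = aₖpₖ₋₁ + pₖ₋₂, qₖ = aₖqₖ₋₁ + qₖ₋₂ (with p₋₁=1, p₋₂=0, q₋₁=0, q₋₂=1):
  k=0: a=12, p=12, q=1
  k=1: a=8, p=97, q=8
  k=2: a=4, p=400, q=33
  k=3: a=6, p=2497, q=206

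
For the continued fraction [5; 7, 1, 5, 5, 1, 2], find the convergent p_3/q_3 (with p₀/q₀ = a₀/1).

241/47

Using pₖ = aₖpₖ₋₁ + pₖ₋₂, qₖ = aₖqₖ₋₁ + qₖ₋₂ (with p₋₁=1, p₋₂=0, q₋₁=0, q₋₂=1):
  k=0: a=5, p=5, q=1
  k=1: a=7, p=36, q=7
  k=2: a=1, p=41, q=8
  k=3: a=5, p=241, q=47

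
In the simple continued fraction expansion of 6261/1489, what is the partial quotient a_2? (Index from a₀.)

6261 = 4·1489 + 305   →  a_0 = 4
1489 = 4·305 + 269   →  a_1 = 4
305 = 1·269 + 36   →  a_2 = 1

1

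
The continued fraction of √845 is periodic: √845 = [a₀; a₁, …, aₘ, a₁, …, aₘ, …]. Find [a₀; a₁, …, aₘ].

a₀ = ⌊√845⌋ = 29.
With m₀=0, d₀=1 and mₖ₊₁ = dₖaₖ − mₖ, dₖ₊₁ = (n − mₖ₊₁²)/dₖ, aₖ₊₁ = ⌊(a₀+mₖ₊₁)/dₖ₊₁⌋:
  k=1: m=29, d=4, a=14
  k=2: m=27, d=29, a=1
  k=3: m=2, d=29, a=1
  k=4: m=27, d=4, a=14
  k=5: m=29, d=1, a=58
d=1 and a=2a₀=58 at k=5, so the next step gives (m, d) = (29, 4) again — its k=1 value — and the period has length 5.

[29; 14, 1, 1, 14, 58]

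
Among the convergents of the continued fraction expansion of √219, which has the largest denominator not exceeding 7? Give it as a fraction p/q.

√219 = [14; 1, 3, 1, 28, …] (period length 4).
Convergents:
  p_0/q_0 = 14/1
  p_1/q_1 = 15/1
  p_2/q_2 = 59/4
  p_3/q_3 = 74/5
  p_4/q_4 = 2131/144
q_3 = 5 ≤ 7 < 144 = q_4, so the answer is 74/5.

74/5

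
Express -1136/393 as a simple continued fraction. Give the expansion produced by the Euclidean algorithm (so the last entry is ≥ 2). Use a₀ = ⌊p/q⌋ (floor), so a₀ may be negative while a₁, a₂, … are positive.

-1136 = -3*393 + 43
393 = 9*43 + 6
43 = 7*6 + 1
6 = 6*1 + 0  (stop)
So -1136/393 = [-3; 9, 7, 6].

[-3; 9, 7, 6]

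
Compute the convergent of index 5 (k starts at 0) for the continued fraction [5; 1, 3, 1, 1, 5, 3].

289/50

Using pₖ = aₖpₖ₋₁ + pₖ₋₂, qₖ = aₖqₖ₋₁ + qₖ₋₂ (with p₋₁=1, p₋₂=0, q₋₁=0, q₋₂=1):
  k=0: a=5, p=5, q=1
  k=1: a=1, p=6, q=1
  k=2: a=3, p=23, q=4
  k=3: a=1, p=29, q=5
  k=4: a=1, p=52, q=9
  k=5: a=5, p=289, q=50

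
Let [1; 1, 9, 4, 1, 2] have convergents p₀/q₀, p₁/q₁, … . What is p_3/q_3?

Using pₖ = aₖpₖ₋₁ + pₖ₋₂, qₖ = aₖqₖ₋₁ + qₖ₋₂ (with p₋₁=1, p₋₂=0, q₋₁=0, q₋₂=1):
  k=0: a=1, p=1, q=1
  k=1: a=1, p=2, q=1
  k=2: a=9, p=19, q=10
  k=3: a=4, p=78, q=41

78/41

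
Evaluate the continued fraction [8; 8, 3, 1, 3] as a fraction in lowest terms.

Using pₖ = aₖpₖ₋₁ + pₖ₋₂ and qₖ = aₖqₖ₋₁ + qₖ₋₂:
  k=0: a=8, p=8, q=1
  k=1: a=8, p=65, q=8
  k=2: a=3, p=203, q=25
  k=3: a=1, p=268, q=33
  k=4: a=3, p=1007, q=124

1007/124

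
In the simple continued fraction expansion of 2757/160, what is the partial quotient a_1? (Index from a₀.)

2757 = 17·160 + 37   →  a_0 = 17
160 = 4·37 + 12   →  a_1 = 4

4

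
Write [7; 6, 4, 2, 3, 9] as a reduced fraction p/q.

Using pₖ = aₖpₖ₋₁ + pₖ₋₂ and qₖ = aₖqₖ₋₁ + qₖ₋₂:
  k=0: a=7, p=7, q=1
  k=1: a=6, p=43, q=6
  k=2: a=4, p=179, q=25
  k=3: a=2, p=401, q=56
  k=4: a=3, p=1382, q=193
  k=5: a=9, p=12839, q=1793

12839/1793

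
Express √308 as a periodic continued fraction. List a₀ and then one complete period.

[17; 1, 1, 4, 1, 1, 34]

a₀ = ⌊√308⌋ = 17.
With m₀=0, d₀=1 and mₖ₊₁ = dₖaₖ − mₖ, dₖ₊₁ = (n − mₖ₊₁²)/dₖ, aₖ₊₁ = ⌊(a₀+mₖ₊₁)/dₖ₊₁⌋:
  k=1: m=17, d=19, a=1
  k=2: m=2, d=16, a=1
  k=3: m=14, d=7, a=4
  k=4: m=14, d=16, a=1
  k=5: m=2, d=19, a=1
  k=6: m=17, d=1, a=34
d=1 and a=2a₀=34 at k=6, so the next step gives (m, d) = (17, 19) again — its k=1 value — and the period has length 6.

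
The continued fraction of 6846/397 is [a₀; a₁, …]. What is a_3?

6846 = 17·397 + 97   →  a_0 = 17
397 = 4·97 + 9   →  a_1 = 4
97 = 10·9 + 7   →  a_2 = 10
9 = 1·7 + 2   →  a_3 = 1

1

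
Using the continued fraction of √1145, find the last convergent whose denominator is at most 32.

1049/31

√1145 = [33; 1, 5, 5, 1, 66, …] (period length 5).
Convergents:
  p_0/q_0 = 33/1
  p_1/q_1 = 34/1
  p_2/q_2 = 203/6
  p_3/q_3 = 1049/31
  p_4/q_4 = 1252/37
q_3 = 31 ≤ 32 < 37 = q_4, so the answer is 1049/31.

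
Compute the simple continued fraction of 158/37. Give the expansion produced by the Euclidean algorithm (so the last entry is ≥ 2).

158 = 4×37 + 10
37 = 3×10 + 7
10 = 1×7 + 3
7 = 2×3 + 1
3 = 3×1 + 0  (stop)
So 158/37 = [4; 3, 1, 2, 3].

[4; 3, 1, 2, 3]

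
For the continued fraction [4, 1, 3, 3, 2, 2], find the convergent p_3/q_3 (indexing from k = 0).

Using pₖ = aₖpₖ₋₁ + pₖ₋₂, qₖ = aₖqₖ₋₁ + qₖ₋₂ (with p₋₁=1, p₋₂=0, q₋₁=0, q₋₂=1):
  k=0: a=4, p=4, q=1
  k=1: a=1, p=5, q=1
  k=2: a=3, p=19, q=4
  k=3: a=3, p=62, q=13

62/13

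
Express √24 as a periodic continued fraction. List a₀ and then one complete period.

a₀ = ⌊√24⌋ = 4.
With m₀=0, d₀=1 and mₖ₊₁ = dₖaₖ − mₖ, dₖ₊₁ = (n − mₖ₊₁²)/dₖ, aₖ₊₁ = ⌊(a₀+mₖ₊₁)/dₖ₊₁⌋:
  k=1: m=4, d=8, a=1
  k=2: m=4, d=1, a=8
d=1 and a=2a₀=8 at k=2, so the next step gives (m, d) = (4, 8) again — its k=1 value — and the period has length 2.

[4; 1, 8]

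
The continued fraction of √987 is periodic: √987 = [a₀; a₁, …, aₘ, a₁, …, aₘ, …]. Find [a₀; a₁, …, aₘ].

[31; 2, 2, 2, 62]

a₀ = ⌊√987⌋ = 31.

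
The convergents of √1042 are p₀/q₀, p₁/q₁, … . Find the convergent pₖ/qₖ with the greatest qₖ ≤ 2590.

√1042 = [32; 3, 1, 1, 3, 64, …] (period length 5).
Convergents:
  p_0/q_0 = 32/1
  p_1/q_1 = 97/3
  p_2/q_2 = 129/4
  p_3/q_3 = 226/7
  p_4/q_4 = 807/25
  p_5/q_5 = 51874/1607
  p_6/q_6 = 156429/4846
q_5 = 1607 ≤ 2590 < 4846 = q_6, so the answer is 51874/1607.

51874/1607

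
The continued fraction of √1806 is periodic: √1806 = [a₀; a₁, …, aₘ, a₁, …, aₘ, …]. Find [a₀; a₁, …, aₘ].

a₀ = ⌊√1806⌋ = 42.
With m₀=0, d₀=1 and mₖ₊₁ = dₖaₖ − mₖ, dₖ₊₁ = (n − mₖ₊₁²)/dₖ, aₖ₊₁ = ⌊(a₀+mₖ₊₁)/dₖ₊₁⌋:
  k=1: m=42, d=42, a=2
  k=2: m=42, d=1, a=84
d=1 and a=2a₀=84 at k=2, so the next step gives (m, d) = (42, 42) again — its k=1 value — and the period has length 2.

[42; 2, 84]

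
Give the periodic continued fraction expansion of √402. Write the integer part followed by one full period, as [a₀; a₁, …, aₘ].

[20; 20, 40]

a₀ = ⌊√402⌋ = 20.
With m₀=0, d₀=1 and mₖ₊₁ = dₖaₖ − mₖ, dₖ₊₁ = (n − mₖ₊₁²)/dₖ, aₖ₊₁ = ⌊(a₀+mₖ₊₁)/dₖ₊₁⌋:
  k=1: m=20, d=2, a=20
  k=2: m=20, d=1, a=40
d=1 and a=2a₀=40 at k=2, so the next step gives (m, d) = (20, 2) again — its k=1 value — and the period has length 2.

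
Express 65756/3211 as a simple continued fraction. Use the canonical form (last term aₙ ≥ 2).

65756 = 20*3211 + 1536
3211 = 2*1536 + 139
1536 = 11*139 + 7
139 = 19*7 + 6
7 = 1*6 + 1
6 = 6*1 + 0  (stop)
So 65756/3211 = [20; 2, 11, 19, 1, 6].

[20; 2, 11, 19, 1, 6]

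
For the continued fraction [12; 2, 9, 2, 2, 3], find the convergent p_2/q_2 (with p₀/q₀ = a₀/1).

Using pₖ = aₖpₖ₋₁ + pₖ₋₂, qₖ = aₖqₖ₋₁ + qₖ₋₂ (with p₋₁=1, p₋₂=0, q₋₁=0, q₋₂=1):
  k=0: a=12, p=12, q=1
  k=1: a=2, p=25, q=2
  k=2: a=9, p=237, q=19

237/19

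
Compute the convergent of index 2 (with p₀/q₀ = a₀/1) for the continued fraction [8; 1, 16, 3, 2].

152/17

Using pₖ = aₖpₖ₋₁ + pₖ₋₂, qₖ = aₖqₖ₋₁ + qₖ₋₂ (with p₋₁=1, p₋₂=0, q₋₁=0, q₋₂=1):
  k=0: a=8, p=8, q=1
  k=1: a=1, p=9, q=1
  k=2: a=16, p=152, q=17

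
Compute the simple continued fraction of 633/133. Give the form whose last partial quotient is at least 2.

633 = 4×133 + 101
133 = 1×101 + 32
101 = 3×32 + 5
32 = 6×5 + 2
5 = 2×2 + 1
2 = 2×1 + 0  (stop)
So 633/133 = [4; 1, 3, 6, 2, 2].

[4; 1, 3, 6, 2, 2]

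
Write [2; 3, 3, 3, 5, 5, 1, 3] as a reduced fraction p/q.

Using pₖ = aₖpₖ₋₁ + pₖ₋₂ and qₖ = aₖqₖ₋₁ + qₖ₋₂:
  k=0: a=2, p=2, q=1
  k=1: a=3, p=7, q=3
  k=2: a=3, p=23, q=10
  k=3: a=3, p=76, q=33
  k=4: a=5, p=403, q=175
  k=5: a=5, p=2091, q=908
  k=6: a=1, p=2494, q=1083
  k=7: a=3, p=9573, q=4157

9573/4157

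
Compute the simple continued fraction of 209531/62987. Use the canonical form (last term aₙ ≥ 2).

[3; 3, 16, 9, 3, 1, 16, 2]

209531 = 3×62987 + 20570
62987 = 3×20570 + 1277
20570 = 16×1277 + 138
1277 = 9×138 + 35
138 = 3×35 + 33
35 = 1×33 + 2
33 = 16×2 + 1
2 = 2×1 + 0  (stop)
So 209531/62987 = [3; 3, 16, 9, 3, 1, 16, 2].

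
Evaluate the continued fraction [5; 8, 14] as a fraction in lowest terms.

Using pₖ = aₖpₖ₋₁ + pₖ₋₂ and qₖ = aₖqₖ₋₁ + qₖ₋₂:
  k=0: a=5, p=5, q=1
  k=1: a=8, p=41, q=8
  k=2: a=14, p=579, q=113

579/113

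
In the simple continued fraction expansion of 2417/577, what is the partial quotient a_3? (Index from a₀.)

2417 = 4·577 + 109   →  a_0 = 4
577 = 5·109 + 32   →  a_1 = 5
109 = 3·32 + 13   →  a_2 = 3
32 = 2·13 + 6   →  a_3 = 2

2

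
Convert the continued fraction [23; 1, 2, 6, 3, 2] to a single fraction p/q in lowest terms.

3292/139

Using pₖ = aₖpₖ₋₁ + pₖ₋₂ and qₖ = aₖqₖ₋₁ + qₖ₋₂:
  k=0: a=23, p=23, q=1
  k=1: a=1, p=24, q=1
  k=2: a=2, p=71, q=3
  k=3: a=6, p=450, q=19
  k=4: a=3, p=1421, q=60
  k=5: a=2, p=3292, q=139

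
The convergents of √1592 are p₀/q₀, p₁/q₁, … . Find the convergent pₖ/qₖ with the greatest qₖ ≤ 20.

√1592 = [39; 1, 8, 1, 78, …] (period length 4).
Convergents:
  p_0/q_0 = 39/1
  p_1/q_1 = 40/1
  p_2/q_2 = 359/9
  p_3/q_3 = 399/10
  p_4/q_4 = 31481/789
q_3 = 10 ≤ 20 < 789 = q_4, so the answer is 399/10.

399/10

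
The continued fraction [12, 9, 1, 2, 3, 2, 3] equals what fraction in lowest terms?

Fold from the inside: start with 3/1.
  2 + 1/3 = 7/3
  3 + 3/7 = 24/7
  2 + 7/24 = 55/24
  1 + 24/55 = 79/55
  9 + 55/79 = 766/79
  12 + 79/766 = 9271/766

9271/766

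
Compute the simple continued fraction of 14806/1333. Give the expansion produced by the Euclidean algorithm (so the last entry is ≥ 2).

[11; 9, 3, 9, 5]

14806 = 11*1333 + 143
1333 = 9*143 + 46
143 = 3*46 + 5
46 = 9*5 + 1
5 = 5*1 + 0  (stop)
So 14806/1333 = [11; 9, 3, 9, 5].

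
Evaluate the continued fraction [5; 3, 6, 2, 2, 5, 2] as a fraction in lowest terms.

6343/1193

Fold from the inside: start with 2/1.
  5 + 1/2 = 11/2
  2 + 2/11 = 24/11
  2 + 11/24 = 59/24
  6 + 24/59 = 378/59
  3 + 59/378 = 1193/378
  5 + 378/1193 = 6343/1193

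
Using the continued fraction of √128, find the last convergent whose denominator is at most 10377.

39202/3465

√128 = [11; 3, 5, 3, 22, …] (period length 4).
Convergents:
  p_0/q_0 = 11/1
  p_1/q_1 = 34/3
  p_2/q_2 = 181/16
  p_3/q_3 = 577/51
  p_4/q_4 = 12875/1138
  p_5/q_5 = 39202/3465
  p_6/q_6 = 208885/18463
q_5 = 3465 ≤ 10377 < 18463 = q_6, so the answer is 39202/3465.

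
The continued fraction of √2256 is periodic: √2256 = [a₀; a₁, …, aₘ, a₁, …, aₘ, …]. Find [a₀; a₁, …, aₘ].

[47; 2, 94]

a₀ = ⌊√2256⌋ = 47.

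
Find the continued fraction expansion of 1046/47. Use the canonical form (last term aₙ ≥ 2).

1046 = 22*47 + 12
47 = 3*12 + 11
12 = 1*11 + 1
11 = 11*1 + 0  (stop)
So 1046/47 = [22; 3, 1, 11].

[22; 3, 1, 11]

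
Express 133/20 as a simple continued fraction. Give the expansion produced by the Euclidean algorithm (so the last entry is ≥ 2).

[6; 1, 1, 1, 6]

133 = 6*20 + 13
20 = 1*13 + 7
13 = 1*7 + 6
7 = 1*6 + 1
6 = 6*1 + 0  (stop)
So 133/20 = [6; 1, 1, 1, 6].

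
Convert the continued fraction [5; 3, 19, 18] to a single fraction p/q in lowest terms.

Using pₖ = aₖpₖ₋₁ + pₖ₋₂ and qₖ = aₖqₖ₋₁ + qₖ₋₂:
  k=0: a=5, p=5, q=1
  k=1: a=3, p=16, q=3
  k=2: a=19, p=309, q=58
  k=3: a=18, p=5578, q=1047

5578/1047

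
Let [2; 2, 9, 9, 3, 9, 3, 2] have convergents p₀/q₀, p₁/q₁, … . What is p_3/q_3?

428/173

Using pₖ = aₖpₖ₋₁ + pₖ₋₂, qₖ = aₖqₖ₋₁ + qₖ₋₂ (with p₋₁=1, p₋₂=0, q₋₁=0, q₋₂=1):
  k=0: a=2, p=2, q=1
  k=1: a=2, p=5, q=2
  k=2: a=9, p=47, q=19
  k=3: a=9, p=428, q=173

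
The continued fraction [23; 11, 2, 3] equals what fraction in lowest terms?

Using pₖ = aₖpₖ₋₁ + pₖ₋₂ and qₖ = aₖqₖ₋₁ + qₖ₋₂:
  k=0: a=23, p=23, q=1
  k=1: a=11, p=254, q=11
  k=2: a=2, p=531, q=23
  k=3: a=3, p=1847, q=80

1847/80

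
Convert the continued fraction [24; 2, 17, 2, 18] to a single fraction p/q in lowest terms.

Using pₖ = aₖpₖ₋₁ + pₖ₋₂ and qₖ = aₖqₖ₋₁ + qₖ₋₂:
  k=0: a=24, p=24, q=1
  k=1: a=2, p=49, q=2
  k=2: a=17, p=857, q=35
  k=3: a=2, p=1763, q=72
  k=4: a=18, p=32591, q=1331

32591/1331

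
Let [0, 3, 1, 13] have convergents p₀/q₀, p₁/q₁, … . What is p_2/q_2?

Using pₖ = aₖpₖ₋₁ + pₖ₋₂, qₖ = aₖqₖ₋₁ + qₖ₋₂ (with p₋₁=1, p₋₂=0, q₋₁=0, q₋₂=1):
  k=0: a=0, p=0, q=1
  k=1: a=3, p=1, q=3
  k=2: a=1, p=1, q=4

1/4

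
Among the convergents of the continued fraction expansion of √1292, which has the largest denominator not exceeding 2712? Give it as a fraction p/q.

√1292 = [35; 1, 16, 1, 70, …] (period length 4).
Convergents:
  p_0/q_0 = 35/1
  p_1/q_1 = 36/1
  p_2/q_2 = 611/17
  p_3/q_3 = 647/18
  p_4/q_4 = 45901/1277
  p_5/q_5 = 46548/1295
  p_6/q_6 = 790669/21997
q_5 = 1295 ≤ 2712 < 21997 = q_6, so the answer is 46548/1295.

46548/1295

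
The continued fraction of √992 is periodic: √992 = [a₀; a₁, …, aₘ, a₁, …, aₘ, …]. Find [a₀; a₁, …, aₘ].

[31; 2, 62]

a₀ = ⌊√992⌋ = 31.
With m₀=0, d₀=1 and mₖ₊₁ = dₖaₖ − mₖ, dₖ₊₁ = (n − mₖ₊₁²)/dₖ, aₖ₊₁ = ⌊(a₀+mₖ₊₁)/dₖ₊₁⌋:
  k=1: m=31, d=31, a=2
  k=2: m=31, d=1, a=62
d=1 and a=2a₀=62 at k=2, so the next step gives (m, d) = (31, 31) again — its k=1 value — and the period has length 2.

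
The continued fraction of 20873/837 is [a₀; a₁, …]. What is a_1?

1

20873 = 24·837 + 785   →  a_0 = 24
837 = 1·785 + 52   →  a_1 = 1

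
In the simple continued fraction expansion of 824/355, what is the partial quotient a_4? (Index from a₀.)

824 = 2·355 + 114   →  a_0 = 2
355 = 3·114 + 13   →  a_1 = 3
114 = 8·13 + 10   →  a_2 = 8
13 = 1·10 + 3   →  a_3 = 1
10 = 3·3 + 1   →  a_4 = 3

3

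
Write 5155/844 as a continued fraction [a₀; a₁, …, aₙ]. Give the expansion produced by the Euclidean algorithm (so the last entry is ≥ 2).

[6; 9, 3, 1, 1, 1, 3, 2]

5155 = 6*844 + 91
844 = 9*91 + 25
91 = 3*25 + 16
25 = 1*16 + 9
16 = 1*9 + 7
9 = 1*7 + 2
7 = 3*2 + 1
2 = 2*1 + 0  (stop)
So 5155/844 = [6; 9, 3, 1, 1, 1, 3, 2].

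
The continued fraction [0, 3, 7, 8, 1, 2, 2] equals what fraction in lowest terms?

434/1363

Fold from the inside: start with 2/1.
  2 + 1/2 = 5/2
  1 + 2/5 = 7/5
  8 + 5/7 = 61/7
  7 + 7/61 = 434/61
  3 + 61/434 = 1363/434
  0 + 434/1363 = 434/1363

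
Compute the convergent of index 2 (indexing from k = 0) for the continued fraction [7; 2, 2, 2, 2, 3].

37/5

Using pₖ = aₖpₖ₋₁ + pₖ₋₂, qₖ = aₖqₖ₋₁ + qₖ₋₂ (with p₋₁=1, p₋₂=0, q₋₁=0, q₋₂=1):
  k=0: a=7, p=7, q=1
  k=1: a=2, p=15, q=2
  k=2: a=2, p=37, q=5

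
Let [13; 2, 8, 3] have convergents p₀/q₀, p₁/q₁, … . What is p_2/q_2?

Using pₖ = aₖpₖ₋₁ + pₖ₋₂, qₖ = aₖqₖ₋₁ + qₖ₋₂ (with p₋₁=1, p₋₂=0, q₋₁=0, q₋₂=1):
  k=0: a=13, p=13, q=1
  k=1: a=2, p=27, q=2
  k=2: a=8, p=229, q=17

229/17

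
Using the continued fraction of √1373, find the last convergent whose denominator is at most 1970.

√1373 = [37; 18, 1, 1, 18, 74, …] (period length 5).
Convergents:
  p_0/q_0 = 37/1
  p_1/q_1 = 667/18
  p_2/q_2 = 704/19
  p_3/q_3 = 1371/37
  p_4/q_4 = 25382/685
  p_5/q_5 = 1879639/50727
q_4 = 685 ≤ 1970 < 50727 = q_5, so the answer is 25382/685.

25382/685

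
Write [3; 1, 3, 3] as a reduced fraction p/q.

49/13

Fold from the inside: start with 3/1.
  3 + 1/3 = 10/3
  1 + 3/10 = 13/10
  3 + 10/13 = 49/13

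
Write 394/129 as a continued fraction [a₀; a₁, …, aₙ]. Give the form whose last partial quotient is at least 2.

[3; 18, 2, 3]

394 = 3×129 + 7
129 = 18×7 + 3
7 = 2×3 + 1
3 = 3×1 + 0  (stop)
So 394/129 = [3; 18, 2, 3].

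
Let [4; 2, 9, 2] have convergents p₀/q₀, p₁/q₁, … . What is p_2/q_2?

Using pₖ = aₖpₖ₋₁ + pₖ₋₂, qₖ = aₖqₖ₋₁ + qₖ₋₂ (with p₋₁=1, p₋₂=0, q₋₁=0, q₋₂=1):
  k=0: a=4, p=4, q=1
  k=1: a=2, p=9, q=2
  k=2: a=9, p=85, q=19

85/19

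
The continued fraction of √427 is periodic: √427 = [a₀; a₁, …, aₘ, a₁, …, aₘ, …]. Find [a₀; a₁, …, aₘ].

[20; 1, 1, 1, 40]

a₀ = ⌊√427⌋ = 20.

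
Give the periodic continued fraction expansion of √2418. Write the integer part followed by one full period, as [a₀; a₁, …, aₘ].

a₀ = ⌊√2418⌋ = 49.

[49; 5, 1, 3, 2, 3, 1, 5, 98]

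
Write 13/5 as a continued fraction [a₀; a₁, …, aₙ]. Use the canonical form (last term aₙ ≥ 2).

[2; 1, 1, 2]

13 = 2·5 + 3
5 = 1·3 + 2
3 = 1·2 + 1
2 = 2·1 + 0  (stop)
So 13/5 = [2; 1, 1, 2].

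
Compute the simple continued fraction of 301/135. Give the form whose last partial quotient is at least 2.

[2; 4, 2, 1, 4, 2]

301 = 2·135 + 31
135 = 4·31 + 11
31 = 2·11 + 9
11 = 1·9 + 2
9 = 4·2 + 1
2 = 2·1 + 0  (stop)
So 301/135 = [2; 4, 2, 1, 4, 2].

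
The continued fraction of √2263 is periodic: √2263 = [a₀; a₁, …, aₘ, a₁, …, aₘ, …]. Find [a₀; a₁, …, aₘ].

[47; 1, 1, 3, 47, 3, 1, 1, 94]

a₀ = ⌊√2263⌋ = 47.
With m₀=0, d₀=1 and mₖ₊₁ = dₖaₖ − mₖ, dₖ₊₁ = (n − mₖ₊₁²)/dₖ, aₖ₊₁ = ⌊(a₀+mₖ₊₁)/dₖ₊₁⌋:
  k=1: m=47, d=54, a=1
  k=2: m=7, d=41, a=1
  k=3: m=34, d=27, a=3
  k=4: m=47, d=2, a=47
  k=5: m=47, d=27, a=3
  k=6: m=34, d=41, a=1
  k=7: m=7, d=54, a=1
  k=8: m=47, d=1, a=94
d=1 and a=2a₀=94 at k=8, so the next step gives (m, d) = (47, 54) again — its k=1 value — and the period has length 8.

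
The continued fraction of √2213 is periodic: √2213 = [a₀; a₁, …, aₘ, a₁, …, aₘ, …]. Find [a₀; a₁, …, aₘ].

[47; 23, 1, 1, 23, 94]

a₀ = ⌊√2213⌋ = 47.
With m₀=0, d₀=1 and mₖ₊₁ = dₖaₖ − mₖ, dₖ₊₁ = (n − mₖ₊₁²)/dₖ, aₖ₊₁ = ⌊(a₀+mₖ₊₁)/dₖ₊₁⌋:
  k=1: m=47, d=4, a=23
  k=2: m=45, d=47, a=1
  k=3: m=2, d=47, a=1
  k=4: m=45, d=4, a=23
  k=5: m=47, d=1, a=94
d=1 and a=2a₀=94 at k=5, so the next step gives (m, d) = (47, 4) again — its k=1 value — and the period has length 5.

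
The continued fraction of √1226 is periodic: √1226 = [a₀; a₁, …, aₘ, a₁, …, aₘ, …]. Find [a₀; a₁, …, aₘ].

a₀ = ⌊√1226⌋ = 35.
With m₀=0, d₀=1 and mₖ₊₁ = dₖaₖ − mₖ, dₖ₊₁ = (n − mₖ₊₁²)/dₖ, aₖ₊₁ = ⌊(a₀+mₖ₊₁)/dₖ₊₁⌋:
  k=1: m=35, d=1, a=70
d=1 and a=2a₀=70 at k=1, so the next step gives (m, d) = (35, 1) again — its k=1 value — and the period has length 1.

[35; 70]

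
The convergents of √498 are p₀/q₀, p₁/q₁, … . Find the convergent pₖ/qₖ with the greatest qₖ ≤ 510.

√498 = [22; 3, 6, 22, 6, 3, 44, …] (period length 6).
Convergents:
  p_0/q_0 = 22/1
  p_1/q_1 = 67/3
  p_2/q_2 = 424/19
  p_3/q_3 = 9395/421
  p_4/q_4 = 56794/2545
q_3 = 421 ≤ 510 < 2545 = q_4, so the answer is 9395/421.

9395/421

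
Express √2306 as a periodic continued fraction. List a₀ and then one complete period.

a₀ = ⌊√2306⌋ = 48.
With m₀=0, d₀=1 and mₖ₊₁ = dₖaₖ − mₖ, dₖ₊₁ = (n − mₖ₊₁²)/dₖ, aₖ₊₁ = ⌊(a₀+mₖ₊₁)/dₖ₊₁⌋:
  k=1: m=48, d=2, a=48
  k=2: m=48, d=1, a=96
d=1 and a=2a₀=96 at k=2, so the next step gives (m, d) = (48, 2) again — its k=1 value — and the period has length 2.

[48; 48, 96]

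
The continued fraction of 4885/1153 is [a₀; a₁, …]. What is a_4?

4885 = 4·1153 + 273   →  a_0 = 4
1153 = 4·273 + 61   →  a_1 = 4
273 = 4·61 + 29   →  a_2 = 4
61 = 2·29 + 3   →  a_3 = 2
29 = 9·3 + 2   →  a_4 = 9

9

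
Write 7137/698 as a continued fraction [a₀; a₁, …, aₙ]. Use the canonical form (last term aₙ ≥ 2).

[10; 4, 2, 4, 8, 2]

7137 = 10*698 + 157
698 = 4*157 + 70
157 = 2*70 + 17
70 = 4*17 + 2
17 = 8*2 + 1
2 = 2*1 + 0  (stop)
So 7137/698 = [10; 4, 2, 4, 8, 2].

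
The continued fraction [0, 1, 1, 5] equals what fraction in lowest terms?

6/11

Using pₖ = aₖpₖ₋₁ + pₖ₋₂ and qₖ = aₖqₖ₋₁ + qₖ₋₂:
  k=0: a=0, p=0, q=1
  k=1: a=1, p=1, q=1
  k=2: a=1, p=1, q=2
  k=3: a=5, p=6, q=11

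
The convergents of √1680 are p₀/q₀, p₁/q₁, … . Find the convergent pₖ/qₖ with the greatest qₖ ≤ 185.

√1680 = [40; 1, 80, …] (period length 2).
Convergents:
  p_0/q_0 = 40/1
  p_1/q_1 = 41/1
  p_2/q_2 = 3320/81
  p_3/q_3 = 3361/82
  p_4/q_4 = 272200/6641
q_3 = 82 ≤ 185 < 6641 = q_4, so the answer is 3361/82.

3361/82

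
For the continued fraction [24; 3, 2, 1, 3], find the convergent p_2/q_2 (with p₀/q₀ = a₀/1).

Using pₖ = aₖpₖ₋₁ + pₖ₋₂, qₖ = aₖqₖ₋₁ + qₖ₋₂ (with p₋₁=1, p₋₂=0, q₋₁=0, q₋₂=1):
  k=0: a=24, p=24, q=1
  k=1: a=3, p=73, q=3
  k=2: a=2, p=170, q=7

170/7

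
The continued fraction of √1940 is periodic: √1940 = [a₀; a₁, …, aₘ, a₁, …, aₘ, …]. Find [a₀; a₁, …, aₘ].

a₀ = ⌊√1940⌋ = 44.
With m₀=0, d₀=1 and mₖ₊₁ = dₖaₖ − mₖ, dₖ₊₁ = (n − mₖ₊₁²)/dₖ, aₖ₊₁ = ⌊(a₀+mₖ₊₁)/dₖ₊₁⌋:
  k=1: m=44, d=4, a=22
  k=2: m=44, d=1, a=88
d=1 and a=2a₀=88 at k=2, so the next step gives (m, d) = (44, 4) again — its k=1 value — and the period has length 2.

[44; 22, 88]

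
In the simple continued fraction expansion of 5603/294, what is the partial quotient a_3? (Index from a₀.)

5603 = 19·294 + 17   →  a_0 = 19
294 = 17·17 + 5   →  a_1 = 17
17 = 3·5 + 2   →  a_2 = 3
5 = 2·2 + 1   →  a_3 = 2

2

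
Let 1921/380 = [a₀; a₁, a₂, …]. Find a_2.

1921 = 5·380 + 21   →  a_0 = 5
380 = 18·21 + 2   →  a_1 = 18
21 = 10·2 + 1   →  a_2 = 10

10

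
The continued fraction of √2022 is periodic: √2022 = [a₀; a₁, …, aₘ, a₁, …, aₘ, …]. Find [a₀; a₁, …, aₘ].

[44; 1, 28, 1, 88]

a₀ = ⌊√2022⌋ = 44.
With m₀=0, d₀=1 and mₖ₊₁ = dₖaₖ − mₖ, dₖ₊₁ = (n − mₖ₊₁²)/dₖ, aₖ₊₁ = ⌊(a₀+mₖ₊₁)/dₖ₊₁⌋:
  k=1: m=44, d=86, a=1
  k=2: m=42, d=3, a=28
  k=3: m=42, d=86, a=1
  k=4: m=44, d=1, a=88
d=1 and a=2a₀=88 at k=4, so the next step gives (m, d) = (44, 86) again — its k=1 value — and the period has length 4.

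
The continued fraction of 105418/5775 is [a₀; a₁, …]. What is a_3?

105418 = 18·5775 + 1468   →  a_0 = 18
5775 = 3·1468 + 1371   →  a_1 = 3
1468 = 1·1371 + 97   →  a_2 = 1
1371 = 14·97 + 13   →  a_3 = 14

14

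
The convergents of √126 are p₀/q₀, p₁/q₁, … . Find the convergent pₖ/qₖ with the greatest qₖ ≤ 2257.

√126 = [11; 4, 2, 4, 22, …] (period length 4).
Convergents:
  p_0/q_0 = 11/1
  p_1/q_1 = 45/4
  p_2/q_2 = 101/9
  p_3/q_3 = 449/40
  p_4/q_4 = 9979/889
  p_5/q_5 = 40365/3596
q_4 = 889 ≤ 2257 < 3596 = q_5, so the answer is 9979/889.

9979/889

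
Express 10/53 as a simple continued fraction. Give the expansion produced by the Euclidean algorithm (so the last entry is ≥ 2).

10 = 0*53 + 10
53 = 5*10 + 3
10 = 3*3 + 1
3 = 3*1 + 0  (stop)
So 10/53 = [0; 5, 3, 3].

[0; 5, 3, 3]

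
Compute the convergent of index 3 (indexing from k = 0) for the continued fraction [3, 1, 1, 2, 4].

Using pₖ = aₖpₖ₋₁ + pₖ₋₂, qₖ = aₖqₖ₋₁ + qₖ₋₂ (with p₋₁=1, p₋₂=0, q₋₁=0, q₋₂=1):
  k=0: a=3, p=3, q=1
  k=1: a=1, p=4, q=1
  k=2: a=1, p=7, q=2
  k=3: a=2, p=18, q=5

18/5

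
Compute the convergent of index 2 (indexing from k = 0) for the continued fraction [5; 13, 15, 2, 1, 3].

995/196

Using pₖ = aₖpₖ₋₁ + pₖ₋₂, qₖ = aₖqₖ₋₁ + qₖ₋₂ (with p₋₁=1, p₋₂=0, q₋₁=0, q₋₂=1):
  k=0: a=5, p=5, q=1
  k=1: a=13, p=66, q=13
  k=2: a=15, p=995, q=196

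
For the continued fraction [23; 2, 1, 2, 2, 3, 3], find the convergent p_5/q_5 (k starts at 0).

1519/65

Using pₖ = aₖpₖ₋₁ + pₖ₋₂, qₖ = aₖqₖ₋₁ + qₖ₋₂ (with p₋₁=1, p₋₂=0, q₋₁=0, q₋₂=1):
  k=0: a=23, p=23, q=1
  k=1: a=2, p=47, q=2
  k=2: a=1, p=70, q=3
  k=3: a=2, p=187, q=8
  k=4: a=2, p=444, q=19
  k=5: a=3, p=1519, q=65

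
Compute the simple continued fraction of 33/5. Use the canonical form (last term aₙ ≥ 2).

33 = 6×5 + 3
5 = 1×3 + 2
3 = 1×2 + 1
2 = 2×1 + 0  (stop)
So 33/5 = [6; 1, 1, 2].

[6; 1, 1, 2]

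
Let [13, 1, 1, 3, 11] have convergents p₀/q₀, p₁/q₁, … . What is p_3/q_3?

95/7

Using pₖ = aₖpₖ₋₁ + pₖ₋₂, qₖ = aₖqₖ₋₁ + qₖ₋₂ (with p₋₁=1, p₋₂=0, q₋₁=0, q₋₂=1):
  k=0: a=13, p=13, q=1
  k=1: a=1, p=14, q=1
  k=2: a=1, p=27, q=2
  k=3: a=3, p=95, q=7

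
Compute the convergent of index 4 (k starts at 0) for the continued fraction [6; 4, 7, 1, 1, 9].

Using pₖ = aₖpₖ₋₁ + pₖ₋₂, qₖ = aₖqₖ₋₁ + qₖ₋₂ (with p₋₁=1, p₋₂=0, q₋₁=0, q₋₂=1):
  k=0: a=6, p=6, q=1
  k=1: a=4, p=25, q=4
  k=2: a=7, p=181, q=29
  k=3: a=1, p=206, q=33
  k=4: a=1, p=387, q=62

387/62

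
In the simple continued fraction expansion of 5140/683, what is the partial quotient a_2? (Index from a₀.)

1

5140 = 7·683 + 359   →  a_0 = 7
683 = 1·359 + 324   →  a_1 = 1
359 = 1·324 + 35   →  a_2 = 1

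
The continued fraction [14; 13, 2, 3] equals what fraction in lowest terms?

1323/94

Using pₖ = aₖpₖ₋₁ + pₖ₋₂ and qₖ = aₖqₖ₋₁ + qₖ₋₂:
  k=0: a=14, p=14, q=1
  k=1: a=13, p=183, q=13
  k=2: a=2, p=380, q=27
  k=3: a=3, p=1323, q=94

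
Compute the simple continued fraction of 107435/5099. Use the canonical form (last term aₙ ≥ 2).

[21; 14, 3, 10, 2, 5]

107435 = 21×5099 + 356
5099 = 14×356 + 115
356 = 3×115 + 11
115 = 10×11 + 5
11 = 2×5 + 1
5 = 5×1 + 0  (stop)
So 107435/5099 = [21; 14, 3, 10, 2, 5].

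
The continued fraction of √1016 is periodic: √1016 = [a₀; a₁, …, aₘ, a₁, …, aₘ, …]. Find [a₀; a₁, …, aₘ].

a₀ = ⌊√1016⌋ = 31.
With m₀=0, d₀=1 and mₖ₊₁ = dₖaₖ − mₖ, dₖ₊₁ = (n − mₖ₊₁²)/dₖ, aₖ₊₁ = ⌊(a₀+mₖ₊₁)/dₖ₊₁⌋:
  k=1: m=31, d=55, a=1
  k=2: m=24, d=8, a=6
  k=3: m=24, d=55, a=1
  k=4: m=31, d=1, a=62
d=1 and a=2a₀=62 at k=4, so the next step gives (m, d) = (31, 55) again — its k=1 value — and the period has length 4.

[31; 1, 6, 1, 62]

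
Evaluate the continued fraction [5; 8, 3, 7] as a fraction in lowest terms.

Fold from the inside: start with 7/1.
  3 + 1/7 = 22/7
  8 + 7/22 = 183/22
  5 + 22/183 = 937/183

937/183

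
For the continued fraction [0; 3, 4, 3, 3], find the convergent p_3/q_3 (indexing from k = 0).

13/42

Using pₖ = aₖpₖ₋₁ + pₖ₋₂, qₖ = aₖqₖ₋₁ + qₖ₋₂ (with p₋₁=1, p₋₂=0, q₋₁=0, q₋₂=1):
  k=0: a=0, p=0, q=1
  k=1: a=3, p=1, q=3
  k=2: a=4, p=4, q=13
  k=3: a=3, p=13, q=42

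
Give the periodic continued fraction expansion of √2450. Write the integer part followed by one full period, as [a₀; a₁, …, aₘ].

[49; 2, 98]

a₀ = ⌊√2450⌋ = 49.
With m₀=0, d₀=1 and mₖ₊₁ = dₖaₖ − mₖ, dₖ₊₁ = (n − mₖ₊₁²)/dₖ, aₖ₊₁ = ⌊(a₀+mₖ₊₁)/dₖ₊₁⌋:
  k=1: m=49, d=49, a=2
  k=2: m=49, d=1, a=98
d=1 and a=2a₀=98 at k=2, so the next step gives (m, d) = (49, 49) again — its k=1 value — and the period has length 2.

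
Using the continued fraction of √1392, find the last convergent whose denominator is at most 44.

√1392 = [37; 3, 4, 3, 74, …] (period length 4).
Convergents:
  p_0/q_0 = 37/1
  p_1/q_1 = 112/3
  p_2/q_2 = 485/13
  p_3/q_3 = 1567/42
  p_4/q_4 = 116443/3121
q_3 = 42 ≤ 44 < 3121 = q_4, so the answer is 1567/42.

1567/42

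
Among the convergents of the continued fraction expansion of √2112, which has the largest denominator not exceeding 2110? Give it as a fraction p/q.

√2112 = [45; 1, 21, 1, 90, …] (period length 4).
Convergents:
  p_0/q_0 = 45/1
  p_1/q_1 = 46/1
  p_2/q_2 = 1011/22
  p_3/q_3 = 1057/23
  p_4/q_4 = 96141/2092
  p_5/q_5 = 97198/2115
q_4 = 2092 ≤ 2110 < 2115 = q_5, so the answer is 96141/2092.

96141/2092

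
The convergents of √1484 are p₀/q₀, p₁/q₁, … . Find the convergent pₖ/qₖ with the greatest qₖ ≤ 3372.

√1484 = [38; 1, 1, 10, 1, 1, 76, …] (period length 6).
Convergents:
  p_0/q_0 = 38/1
  p_1/q_1 = 39/1
  p_2/q_2 = 77/2
  p_3/q_3 = 809/21
  p_4/q_4 = 886/23
  p_5/q_5 = 1695/44
  p_6/q_6 = 129706/3367
  p_7/q_7 = 131401/3411
q_6 = 3367 ≤ 3372 < 3411 = q_7, so the answer is 129706/3367.

129706/3367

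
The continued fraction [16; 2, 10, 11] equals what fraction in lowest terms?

Fold from the inside: start with 11/1.
  10 + 1/11 = 111/11
  2 + 11/111 = 233/111
  16 + 111/233 = 3839/233

3839/233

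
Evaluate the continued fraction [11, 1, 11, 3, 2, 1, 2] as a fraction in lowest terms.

3957/332

Using pₖ = aₖpₖ₋₁ + pₖ₋₂ and qₖ = aₖqₖ₋₁ + qₖ₋₂:
  k=0: a=11, p=11, q=1
  k=1: a=1, p=12, q=1
  k=2: a=11, p=143, q=12
  k=3: a=3, p=441, q=37
  k=4: a=2, p=1025, q=86
  k=5: a=1, p=1466, q=123
  k=6: a=2, p=3957, q=332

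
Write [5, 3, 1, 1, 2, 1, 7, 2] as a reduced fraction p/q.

Using pₖ = aₖpₖ₋₁ + pₖ₋₂ and qₖ = aₖqₖ₋₁ + qₖ₋₂:
  k=0: a=5, p=5, q=1
  k=1: a=3, p=16, q=3
  k=2: a=1, p=21, q=4
  k=3: a=1, p=37, q=7
  k=4: a=2, p=95, q=18
  k=5: a=1, p=132, q=25
  k=6: a=7, p=1019, q=193
  k=7: a=2, p=2170, q=411

2170/411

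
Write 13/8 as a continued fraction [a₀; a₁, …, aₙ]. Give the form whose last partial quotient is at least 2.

13 = 1*8 + 5
8 = 1*5 + 3
5 = 1*3 + 2
3 = 1*2 + 1
2 = 2*1 + 0  (stop)
So 13/8 = [1; 1, 1, 1, 2].

[1; 1, 1, 1, 2]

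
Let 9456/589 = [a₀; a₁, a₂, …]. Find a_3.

9456 = 16·589 + 32   →  a_0 = 16
589 = 18·32 + 13   →  a_1 = 18
32 = 2·13 + 6   →  a_2 = 2
13 = 2·6 + 1   →  a_3 = 2

2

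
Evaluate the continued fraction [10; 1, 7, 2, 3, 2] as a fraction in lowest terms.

1469/135

Fold from the inside: start with 2/1.
  3 + 1/2 = 7/2
  2 + 2/7 = 16/7
  7 + 7/16 = 119/16
  1 + 16/119 = 135/119
  10 + 119/135 = 1469/135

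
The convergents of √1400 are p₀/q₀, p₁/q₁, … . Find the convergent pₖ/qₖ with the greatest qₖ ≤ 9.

187/5

√1400 = [37; 2, 2, 2, 74, …] (period length 4).
Convergents:
  p_0/q_0 = 37/1
  p_1/q_1 = 75/2
  p_2/q_2 = 187/5
  p_3/q_3 = 449/12
q_2 = 5 ≤ 9 < 12 = q_3, so the answer is 187/5.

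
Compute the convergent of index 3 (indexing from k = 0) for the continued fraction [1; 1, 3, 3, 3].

23/13

Using pₖ = aₖpₖ₋₁ + pₖ₋₂, qₖ = aₖqₖ₋₁ + qₖ₋₂ (with p₋₁=1, p₋₂=0, q₋₁=0, q₋₂=1):
  k=0: a=1, p=1, q=1
  k=1: a=1, p=2, q=1
  k=2: a=3, p=7, q=4
  k=3: a=3, p=23, q=13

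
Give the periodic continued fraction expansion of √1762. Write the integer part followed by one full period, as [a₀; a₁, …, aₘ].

a₀ = ⌊√1762⌋ = 41.

[41; 1, 40, 1, 82]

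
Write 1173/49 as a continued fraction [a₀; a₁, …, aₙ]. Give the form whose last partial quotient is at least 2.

1173 = 23*49 + 46
49 = 1*46 + 3
46 = 15*3 + 1
3 = 3*1 + 0  (stop)
So 1173/49 = [23; 1, 15, 3].

[23; 1, 15, 3]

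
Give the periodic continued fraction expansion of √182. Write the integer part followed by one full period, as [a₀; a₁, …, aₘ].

a₀ = ⌊√182⌋ = 13.
With m₀=0, d₀=1 and mₖ₊₁ = dₖaₖ − mₖ, dₖ₊₁ = (n − mₖ₊₁²)/dₖ, aₖ₊₁ = ⌊(a₀+mₖ₊₁)/dₖ₊₁⌋:
  k=1: m=13, d=13, a=2
  k=2: m=13, d=1, a=26
d=1 and a=2a₀=26 at k=2, so the next step gives (m, d) = (13, 13) again — its k=1 value — and the period has length 2.

[13; 2, 26]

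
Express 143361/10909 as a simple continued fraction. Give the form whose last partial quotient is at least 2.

[13; 7, 15, 3, 2, 14]

143361 = 13·10909 + 1544
10909 = 7·1544 + 101
1544 = 15·101 + 29
101 = 3·29 + 14
29 = 2·14 + 1
14 = 14·1 + 0  (stop)
So 143361/10909 = [13; 7, 15, 3, 2, 14].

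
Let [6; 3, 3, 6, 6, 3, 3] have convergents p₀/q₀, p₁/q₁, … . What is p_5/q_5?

7732/1227

Using pₖ = aₖpₖ₋₁ + pₖ₋₂, qₖ = aₖqₖ₋₁ + qₖ₋₂ (with p₋₁=1, p₋₂=0, q₋₁=0, q₋₂=1):
  k=0: a=6, p=6, q=1
  k=1: a=3, p=19, q=3
  k=2: a=3, p=63, q=10
  k=3: a=6, p=397, q=63
  k=4: a=6, p=2445, q=388
  k=5: a=3, p=7732, q=1227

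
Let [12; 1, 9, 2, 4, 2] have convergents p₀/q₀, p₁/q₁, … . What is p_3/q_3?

271/21

Using pₖ = aₖpₖ₋₁ + pₖ₋₂, qₖ = aₖqₖ₋₁ + qₖ₋₂ (with p₋₁=1, p₋₂=0, q₋₁=0, q₋₂=1):
  k=0: a=12, p=12, q=1
  k=1: a=1, p=13, q=1
  k=2: a=9, p=129, q=10
  k=3: a=2, p=271, q=21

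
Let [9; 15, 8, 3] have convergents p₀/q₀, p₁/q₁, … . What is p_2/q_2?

Using pₖ = aₖpₖ₋₁ + pₖ₋₂, qₖ = aₖqₖ₋₁ + qₖ₋₂ (with p₋₁=1, p₋₂=0, q₋₁=0, q₋₂=1):
  k=0: a=9, p=9, q=1
  k=1: a=15, p=136, q=15
  k=2: a=8, p=1097, q=121

1097/121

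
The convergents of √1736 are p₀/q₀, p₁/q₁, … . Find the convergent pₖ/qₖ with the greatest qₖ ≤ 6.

125/3

√1736 = [41; 1, 1, 1, 82, …] (period length 4).
Convergents:
  p_0/q_0 = 41/1
  p_1/q_1 = 42/1
  p_2/q_2 = 83/2
  p_3/q_3 = 125/3
  p_4/q_4 = 10333/248
q_3 = 3 ≤ 6 < 248 = q_4, so the answer is 125/3.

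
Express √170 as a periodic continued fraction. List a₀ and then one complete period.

a₀ = ⌊√170⌋ = 13.
With m₀=0, d₀=1 and mₖ₊₁ = dₖaₖ − mₖ, dₖ₊₁ = (n − mₖ₊₁²)/dₖ, aₖ₊₁ = ⌊(a₀+mₖ₊₁)/dₖ₊₁⌋:
  k=1: m=13, d=1, a=26
d=1 and a=2a₀=26 at k=1, so the next step gives (m, d) = (13, 1) again — its k=1 value — and the period has length 1.

[13; 26]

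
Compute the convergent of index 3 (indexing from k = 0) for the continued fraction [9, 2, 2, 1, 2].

66/7

Using pₖ = aₖpₖ₋₁ + pₖ₋₂, qₖ = aₖqₖ₋₁ + qₖ₋₂ (with p₋₁=1, p₋₂=0, q₋₁=0, q₋₂=1):
  k=0: a=9, p=9, q=1
  k=1: a=2, p=19, q=2
  k=2: a=2, p=47, q=5
  k=3: a=1, p=66, q=7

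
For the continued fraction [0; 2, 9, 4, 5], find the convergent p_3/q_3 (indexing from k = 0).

Using pₖ = aₖpₖ₋₁ + pₖ₋₂, qₖ = aₖqₖ₋₁ + qₖ₋₂ (with p₋₁=1, p₋₂=0, q₋₁=0, q₋₂=1):
  k=0: a=0, p=0, q=1
  k=1: a=2, p=1, q=2
  k=2: a=9, p=9, q=19
  k=3: a=4, p=37, q=78

37/78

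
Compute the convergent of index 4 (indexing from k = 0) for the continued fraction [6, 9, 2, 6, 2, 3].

Using pₖ = aₖpₖ₋₁ + pₖ₋₂, qₖ = aₖqₖ₋₁ + qₖ₋₂ (with p₋₁=1, p₋₂=0, q₋₁=0, q₋₂=1):
  k=0: a=6, p=6, q=1
  k=1: a=9, p=55, q=9
  k=2: a=2, p=116, q=19
  k=3: a=6, p=751, q=123
  k=4: a=2, p=1618, q=265

1618/265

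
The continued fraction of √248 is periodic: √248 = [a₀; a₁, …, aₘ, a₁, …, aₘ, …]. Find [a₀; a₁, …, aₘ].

[15; 1, 2, 1, 30]

a₀ = ⌊√248⌋ = 15.
With m₀=0, d₀=1 and mₖ₊₁ = dₖaₖ − mₖ, dₖ₊₁ = (n − mₖ₊₁²)/dₖ, aₖ₊₁ = ⌊(a₀+mₖ₊₁)/dₖ₊₁⌋:
  k=1: m=15, d=23, a=1
  k=2: m=8, d=8, a=2
  k=3: m=8, d=23, a=1
  k=4: m=15, d=1, a=30
d=1 and a=2a₀=30 at k=4, so the next step gives (m, d) = (15, 23) again — its k=1 value — and the period has length 4.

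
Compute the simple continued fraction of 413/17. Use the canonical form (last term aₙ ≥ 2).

[24; 3, 2, 2]

413 = 24·17 + 5
17 = 3·5 + 2
5 = 2·2 + 1
2 = 2·1 + 0  (stop)
So 413/17 = [24; 3, 2, 2].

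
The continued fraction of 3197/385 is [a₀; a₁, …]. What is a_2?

3197 = 8·385 + 117   →  a_0 = 8
385 = 3·117 + 34   →  a_1 = 3
117 = 3·34 + 15   →  a_2 = 3

3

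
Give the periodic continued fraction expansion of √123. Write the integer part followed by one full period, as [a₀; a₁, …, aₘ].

a₀ = ⌊√123⌋ = 11.
With m₀=0, d₀=1 and mₖ₊₁ = dₖaₖ − mₖ, dₖ₊₁ = (n − mₖ₊₁²)/dₖ, aₖ₊₁ = ⌊(a₀+mₖ₊₁)/dₖ₊₁⌋:
  k=1: m=11, d=2, a=11
  k=2: m=11, d=1, a=22
d=1 and a=2a₀=22 at k=2, so the next step gives (m, d) = (11, 2) again — its k=1 value — and the period has length 2.

[11; 11, 22]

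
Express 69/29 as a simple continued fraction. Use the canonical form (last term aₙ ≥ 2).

[2; 2, 1, 1, 1, 3]

69 = 2·29 + 11
29 = 2·11 + 7
11 = 1·7 + 4
7 = 1·4 + 3
4 = 1·3 + 1
3 = 3·1 + 0  (stop)
So 69/29 = [2; 2, 1, 1, 1, 3].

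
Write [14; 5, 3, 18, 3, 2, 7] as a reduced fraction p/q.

219569/15476

Using pₖ = aₖpₖ₋₁ + pₖ₋₂ and qₖ = aₖqₖ₋₁ + qₖ₋₂:
  k=0: a=14, p=14, q=1
  k=1: a=5, p=71, q=5
  k=2: a=3, p=227, q=16
  k=3: a=18, p=4157, q=293
  k=4: a=3, p=12698, q=895
  k=5: a=2, p=29553, q=2083
  k=6: a=7, p=219569, q=15476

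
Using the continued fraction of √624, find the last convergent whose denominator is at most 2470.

√624 = [24; 1, 48, …] (period length 2).
Convergents:
  p_0/q_0 = 24/1
  p_1/q_1 = 25/1
  p_2/q_2 = 1224/49
  p_3/q_3 = 1249/50
  p_4/q_4 = 61176/2449
  p_5/q_5 = 62425/2499
q_4 = 2449 ≤ 2470 < 2499 = q_5, so the answer is 61176/2449.

61176/2449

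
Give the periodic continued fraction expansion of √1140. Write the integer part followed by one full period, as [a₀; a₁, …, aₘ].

a₀ = ⌊√1140⌋ = 33.
With m₀=0, d₀=1 and mₖ₊₁ = dₖaₖ − mₖ, dₖ₊₁ = (n − mₖ₊₁²)/dₖ, aₖ₊₁ = ⌊(a₀+mₖ₊₁)/dₖ₊₁⌋:
  k=1: m=33, d=51, a=1
  k=2: m=18, d=16, a=3
  k=3: m=30, d=15, a=4
  k=4: m=30, d=16, a=3
  k=5: m=18, d=51, a=1
  k=6: m=33, d=1, a=66
d=1 and a=2a₀=66 at k=6, so the next step gives (m, d) = (33, 51) again — its k=1 value — and the period has length 6.

[33; 1, 3, 4, 3, 1, 66]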